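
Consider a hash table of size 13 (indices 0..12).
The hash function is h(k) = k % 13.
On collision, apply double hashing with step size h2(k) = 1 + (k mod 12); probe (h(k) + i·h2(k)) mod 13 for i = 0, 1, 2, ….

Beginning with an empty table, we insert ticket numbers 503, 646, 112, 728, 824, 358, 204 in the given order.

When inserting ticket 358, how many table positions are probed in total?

503: h=9 => slot 9
646: h=9, h2=11, probe 9,7 => slot 7
112: h=8 => slot 8
728: h=0 => slot 0
824: h=5 => slot 5
358: h=7, h2=11, probe 7,5,3 => slot 3
204: h=9, h2=1, probe 9,10 => slot 10
Table: [728, ., ., 358, ., 824, ., 646, 112, 503, 204, ., .]

3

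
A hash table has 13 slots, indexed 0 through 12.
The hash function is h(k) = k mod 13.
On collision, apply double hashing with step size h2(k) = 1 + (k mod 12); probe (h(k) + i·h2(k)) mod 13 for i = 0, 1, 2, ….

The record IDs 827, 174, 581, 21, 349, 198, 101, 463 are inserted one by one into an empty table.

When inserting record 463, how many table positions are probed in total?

4

827: h=8 → slot 8
174: h=5 → slot 5
581: h=9 → slot 9
21: h=8, h2=10, probe 8,5,2 → slot 2
349: h=11 → slot 11
198: h=3 → slot 3
101: h=10 → slot 10
463: h=8, h2=8, probe 8,3,11,6 → slot 6
Table: [∅, ∅, 21, 198, ∅, 174, 463, ∅, 827, 581, 101, 349, ∅]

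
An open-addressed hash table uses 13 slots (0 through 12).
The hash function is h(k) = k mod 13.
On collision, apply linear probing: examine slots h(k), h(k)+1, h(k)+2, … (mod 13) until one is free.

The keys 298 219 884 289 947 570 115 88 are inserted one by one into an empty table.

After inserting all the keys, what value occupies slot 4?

115

Insert 298: h=12, slot 12 empty → index 12.
Insert 219: h=11, slot 11 empty → index 11.
Insert 884: h=0, slot 0 empty → index 0.
Insert 289: h=3, slot 3 empty → index 3.
Insert 947: h=11, slots 11,12,0 occupied → index 1.
Insert 570: h=11, slots 11,12,0,1 occupied → index 2.
Insert 115: h=11, slots 11,12,0,1,2,3 occupied → index 4.
Insert 88: h=10, slot 10 empty → index 10.
Table: [884, 947, 570, 289, 115, —, —, —, —, —, 88, 219, 298]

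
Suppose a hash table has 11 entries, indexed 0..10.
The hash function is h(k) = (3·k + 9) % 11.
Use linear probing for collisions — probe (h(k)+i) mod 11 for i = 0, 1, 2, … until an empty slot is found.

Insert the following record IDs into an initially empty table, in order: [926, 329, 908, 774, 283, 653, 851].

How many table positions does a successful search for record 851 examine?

926 hashes to 4; slot 4 is free → place at 4.
329 hashes to 6; slot 6 is free → place at 6.
908 hashes to 5; slot 5 is free → place at 5.
774 hashes to 10; slot 10 is free → place at 10.
283 hashes to 0; slot 0 is free → place at 0.
653 hashes to 10; 10,0 taken → place at 1.
851 hashes to 10; 10,0,1 taken → place at 2.
Table: [283, 653, 851, ∅, 926, 908, 329, ∅, ∅, ∅, 774]
Lookup 851: h=10, probe 10,0,1,2 → found at 2.

4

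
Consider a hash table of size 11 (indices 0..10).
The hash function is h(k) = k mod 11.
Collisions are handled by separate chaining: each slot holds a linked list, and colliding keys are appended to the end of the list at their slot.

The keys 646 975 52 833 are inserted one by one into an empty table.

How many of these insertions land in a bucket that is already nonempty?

2

646 -> bucket 8
975 -> bucket 7
52 -> bucket 8 (collision)
833 -> bucket 8 (collision)
Final buckets:
0: .
1: .
2: .
3: .
4: .
5: .
6: .
7: 975
8: 646 -> 52 -> 833
9: .
10: .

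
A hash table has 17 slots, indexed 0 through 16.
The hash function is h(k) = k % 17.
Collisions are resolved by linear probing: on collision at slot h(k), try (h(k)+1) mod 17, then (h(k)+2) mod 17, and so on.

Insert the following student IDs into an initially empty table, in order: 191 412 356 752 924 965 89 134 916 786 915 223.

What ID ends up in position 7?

191: h=4 → slot 4
412: h=4, probe 4,5 → slot 5
356: h=16 → slot 16
752: h=4, probe 4,5,6 → slot 6
924: h=6, probe 6,7 → slot 7
965: h=13 → slot 13
89: h=4, probe 4,5,6,7,8 → slot 8
134: h=15 → slot 15
916: h=15, probe 15,16,0 → slot 0
786: h=4, probe 4,5,6,7,8,9 → slot 9
915: h=14 → slot 14
223: h=2 → slot 2
Table: [916, —, 223, —, 191, 412, 752, 924, 89, 786, —, —, —, 965, 915, 134, 356]

924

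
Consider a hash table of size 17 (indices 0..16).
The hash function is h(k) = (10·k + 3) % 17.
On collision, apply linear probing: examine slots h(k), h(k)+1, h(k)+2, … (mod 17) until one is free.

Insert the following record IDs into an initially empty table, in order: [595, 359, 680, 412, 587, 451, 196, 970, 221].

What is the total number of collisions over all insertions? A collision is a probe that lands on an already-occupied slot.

595 hashes to 3; slot 3 is free -> place at 3.
359 hashes to 6; slot 6 is free -> place at 6.
680 hashes to 3; 3 taken -> place at 4.
412 hashes to 9; slot 9 is free -> place at 9.
587 hashes to 8; slot 8 is free -> place at 8.
451 hashes to 8; 8,9 taken -> place at 10.
196 hashes to 8; 8,9,10 taken -> place at 11.
970 hashes to 13; slot 13 is free -> place at 13.
221 hashes to 3; 3,4 taken -> place at 5.
Table: [∅, ∅, ∅, 595, 680, 221, 359, ∅, 587, 412, 451, 196, ∅, 970, ∅, ∅, ∅]

8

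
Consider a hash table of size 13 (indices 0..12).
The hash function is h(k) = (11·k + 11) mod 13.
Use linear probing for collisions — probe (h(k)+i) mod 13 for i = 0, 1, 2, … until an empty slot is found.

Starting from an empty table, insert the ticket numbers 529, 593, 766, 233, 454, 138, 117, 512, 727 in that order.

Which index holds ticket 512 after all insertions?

Insert 529: h=6, slot 6 empty -> index 6.
Insert 593: h=8, slot 8 empty -> index 8.
Insert 766: h=0, slot 0 empty -> index 0.
Insert 233: h=0, slot 0 occupied -> index 1.
Insert 454: h=0, slots 0,1 occupied -> index 2.
Insert 138: h=8, slot 8 occupied -> index 9.
Insert 117: h=11, slot 11 empty -> index 11.
Insert 512: h=1, slots 1,2 occupied -> index 3.
Insert 727: h=0, slots 0,1,2,3 occupied -> index 4.
Table: [766, 233, 454, 512, 727, ∅, 529, ∅, 593, 138, ∅, 117, ∅]

3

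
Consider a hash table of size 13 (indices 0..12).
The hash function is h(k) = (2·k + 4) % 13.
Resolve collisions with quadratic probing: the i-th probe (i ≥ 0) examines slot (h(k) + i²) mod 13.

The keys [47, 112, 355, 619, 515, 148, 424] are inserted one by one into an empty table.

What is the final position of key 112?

8

47: h=7 => slot 7
112: h=7, probe 7,8 => slot 8
355: h=12 => slot 12
619: h=7, probe 7,8,11 => slot 11
515: h=7, probe 7,8,11,3 => slot 3
148: h=1 => slot 1
424: h=7, probe 7,8,11,3,10 => slot 10
Table: [—, 148, —, 515, —, —, —, 47, 112, —, 424, 619, 355]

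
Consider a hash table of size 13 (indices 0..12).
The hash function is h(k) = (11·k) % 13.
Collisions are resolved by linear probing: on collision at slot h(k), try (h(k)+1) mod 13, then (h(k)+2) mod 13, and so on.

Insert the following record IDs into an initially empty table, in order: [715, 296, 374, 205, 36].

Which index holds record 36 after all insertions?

Insert 715: h=0, slot 0 empty -> index 0.
Insert 296: h=6, slot 6 empty -> index 6.
Insert 374: h=6, slot 6 occupied -> index 7.
Insert 205: h=6, slots 6,7 occupied -> index 8.
Insert 36: h=6, slots 6,7,8 occupied -> index 9.
Table: [715, -, -, -, -, -, 296, 374, 205, 36, -, -, -]

9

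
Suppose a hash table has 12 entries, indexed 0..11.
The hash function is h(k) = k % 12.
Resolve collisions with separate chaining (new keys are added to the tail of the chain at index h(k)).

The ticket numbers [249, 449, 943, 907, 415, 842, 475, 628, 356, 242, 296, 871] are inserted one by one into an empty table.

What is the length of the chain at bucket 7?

5

Insert 249: h=9, bucket 9 empty → new chain.
Insert 449: h=5, bucket 5 empty → new chain.
Insert 943: h=7, bucket 7 empty → new chain.
Insert 907: h=7, bucket 7 nonempty → append to chain.
Insert 415: h=7, bucket 7 nonempty → append to chain.
Insert 842: h=2, bucket 2 empty → new chain.
Insert 475: h=7, bucket 7 nonempty → append to chain.
Insert 628: h=4, bucket 4 empty → new chain.
Insert 356: h=8, bucket 8 empty → new chain.
Insert 242: h=2, bucket 2 nonempty → append to chain.
Insert 296: h=8, bucket 8 nonempty → append to chain.
Insert 871: h=7, bucket 7 nonempty → append to chain.
Final buckets:
0: _
1: _
2: 842 -> 242
3: _
4: 628
5: 449
6: _
7: 943 -> 907 -> 415 -> 475 -> 871
8: 356 -> 296
9: 249
10: _
11: _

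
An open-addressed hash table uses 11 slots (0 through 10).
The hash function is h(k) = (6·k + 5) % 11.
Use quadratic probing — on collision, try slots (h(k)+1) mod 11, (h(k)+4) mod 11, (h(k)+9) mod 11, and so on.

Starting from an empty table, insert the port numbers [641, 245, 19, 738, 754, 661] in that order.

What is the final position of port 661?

4

Insert 641: h=1, slot 1 empty → index 1.
Insert 245: h=1, slot 1 occupied → index 2.
Insert 19: h=9, slot 9 empty → index 9.
Insert 738: h=0, slot 0 empty → index 0.
Insert 754: h=8, slot 8 empty → index 8.
Insert 661: h=0, slots 0,1 occupied → index 4.
Table: [738, 641, 245, —, 661, —, —, —, 754, 19, —]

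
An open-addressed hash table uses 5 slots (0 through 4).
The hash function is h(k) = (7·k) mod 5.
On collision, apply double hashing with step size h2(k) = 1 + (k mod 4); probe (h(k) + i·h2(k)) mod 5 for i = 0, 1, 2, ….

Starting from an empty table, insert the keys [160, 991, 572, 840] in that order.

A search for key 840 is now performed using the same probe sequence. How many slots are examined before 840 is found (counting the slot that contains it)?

2

160 hashes to 0; slot 0 is free → place at 0.
991 hashes to 2; slot 2 is free → place at 2.
572 hashes to 4; slot 4 is free → place at 4.
840 hashes to 0, h2=1; 0 taken → place at 1.
Table: [160, 840, 991, —, 572]
Lookup 840: h=0, h2=1, probe 0,1 → found at 1.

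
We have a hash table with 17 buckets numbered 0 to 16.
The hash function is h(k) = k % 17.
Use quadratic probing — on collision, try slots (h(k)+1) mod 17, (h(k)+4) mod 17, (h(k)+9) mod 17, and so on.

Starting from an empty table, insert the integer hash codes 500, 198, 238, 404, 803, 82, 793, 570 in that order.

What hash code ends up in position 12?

500 hashes to 7; slot 7 is free → place at 7.
198 hashes to 11; slot 11 is free → place at 11.
238 hashes to 0; slot 0 is free → place at 0.
404 hashes to 13; slot 13 is free → place at 13.
803 hashes to 4; slot 4 is free → place at 4.
82 hashes to 14; slot 14 is free → place at 14.
793 hashes to 11; 11 taken → place at 12.
570 hashes to 9; slot 9 is free → place at 9.
Table: [238, -, -, -, 803, -, -, 500, -, 570, -, 198, 793, 404, 82, -, -]

793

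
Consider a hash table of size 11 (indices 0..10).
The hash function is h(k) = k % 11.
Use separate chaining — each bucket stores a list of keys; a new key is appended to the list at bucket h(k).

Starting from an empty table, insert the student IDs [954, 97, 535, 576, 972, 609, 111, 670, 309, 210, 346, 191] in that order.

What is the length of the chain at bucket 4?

4

954 → bucket 8
97 → bucket 9
535 → bucket 7
576 → bucket 4
972 → bucket 4 (collision)
609 → bucket 4 (collision)
111 → bucket 1
670 → bucket 10
309 → bucket 1 (collision)
210 → bucket 1 (collision)
346 → bucket 5
191 → bucket 4 (collision)
Final buckets:
0: .
1: 111 -> 309 -> 210
2: .
3: .
4: 576 -> 972 -> 609 -> 191
5: 346
6: .
7: 535
8: 954
9: 97
10: 670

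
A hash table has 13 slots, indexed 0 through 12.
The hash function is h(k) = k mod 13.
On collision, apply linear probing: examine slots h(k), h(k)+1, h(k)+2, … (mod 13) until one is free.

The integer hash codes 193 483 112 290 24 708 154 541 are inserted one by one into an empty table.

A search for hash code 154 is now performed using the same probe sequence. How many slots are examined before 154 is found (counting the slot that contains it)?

3

193 hashes to 11; slot 11 is free -> place at 11.
483 hashes to 2; slot 2 is free -> place at 2.
112 hashes to 8; slot 8 is free -> place at 8.
290 hashes to 4; slot 4 is free -> place at 4.
24 hashes to 11; 11 taken -> place at 12.
708 hashes to 6; slot 6 is free -> place at 6.
154 hashes to 11; 11,12 taken -> place at 0.
541 hashes to 8; 8 taken -> place at 9.
Table: [154, —, 483, —, 290, —, 708, —, 112, 541, —, 193, 24]
Lookup 154: h=11, probe 11,12,0 → found at 0.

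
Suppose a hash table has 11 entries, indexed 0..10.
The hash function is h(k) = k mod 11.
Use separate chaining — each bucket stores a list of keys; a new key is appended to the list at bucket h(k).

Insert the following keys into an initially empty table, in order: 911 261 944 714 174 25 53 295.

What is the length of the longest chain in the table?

911 → bucket 9
261 → bucket 8
944 → bucket 9 (collision)
714 → bucket 10
174 → bucket 9 (collision)
25 → bucket 3
53 → bucket 9 (collision)
295 → bucket 9 (collision)
Final buckets:
0: ∅
1: ∅
2: ∅
3: 25
4: ∅
5: ∅
6: ∅
7: ∅
8: 261
9: 911 -> 944 -> 174 -> 53 -> 295
10: 714

5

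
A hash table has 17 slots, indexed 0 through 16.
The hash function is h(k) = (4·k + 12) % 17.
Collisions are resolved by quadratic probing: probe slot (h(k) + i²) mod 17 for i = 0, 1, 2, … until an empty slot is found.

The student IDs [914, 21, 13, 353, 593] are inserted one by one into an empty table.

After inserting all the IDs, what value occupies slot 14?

13

914 hashes to 13; slot 13 is free -> place at 13.
21 hashes to 11; slot 11 is free -> place at 11.
13 hashes to 13; 13 taken -> place at 14.
353 hashes to 13; 13,14 taken -> place at 0.
593 hashes to 4; slot 4 is free -> place at 4.
Table: [353, ∅, ∅, ∅, 593, ∅, ∅, ∅, ∅, ∅, ∅, 21, ∅, 914, 13, ∅, ∅]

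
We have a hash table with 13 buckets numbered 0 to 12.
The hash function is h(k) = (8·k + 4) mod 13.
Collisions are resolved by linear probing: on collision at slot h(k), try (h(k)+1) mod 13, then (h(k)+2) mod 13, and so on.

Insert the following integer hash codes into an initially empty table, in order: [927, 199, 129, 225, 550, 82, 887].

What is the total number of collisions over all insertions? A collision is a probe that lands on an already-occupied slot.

10

927 hashes to 10; slot 10 is free => place at 10.
199 hashes to 10; 10 taken => place at 11.
129 hashes to 9; slot 9 is free => place at 9.
225 hashes to 10; 10,11 taken => place at 12.
550 hashes to 10; 10,11,12 taken => place at 0.
82 hashes to 10; 10,11,12,0 taken => place at 1.
887 hashes to 2; slot 2 is free => place at 2.
Table: [550, 82, 887, ., ., ., ., ., ., 129, 927, 199, 225]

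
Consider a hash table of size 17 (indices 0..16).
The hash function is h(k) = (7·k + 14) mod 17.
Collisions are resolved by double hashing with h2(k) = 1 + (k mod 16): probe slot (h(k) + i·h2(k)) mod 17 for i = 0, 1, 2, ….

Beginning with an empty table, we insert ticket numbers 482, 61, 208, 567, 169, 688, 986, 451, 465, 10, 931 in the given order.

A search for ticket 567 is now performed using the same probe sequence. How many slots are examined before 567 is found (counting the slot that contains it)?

482 hashes to 5; slot 5 is free => place at 5.
61 hashes to 16; slot 16 is free => place at 16.
208 hashes to 8; slot 8 is free => place at 8.
567 hashes to 5, h2=8; 5 taken => place at 13.
169 hashes to 7; slot 7 is free => place at 7.
688 hashes to 2; slot 2 is free => place at 2.
986 hashes to 14; slot 14 is free => place at 14.
451 hashes to 9; slot 9 is free => place at 9.
465 hashes to 5, h2=2; 5,7,9 taken => place at 11.
10 hashes to 16, h2=11; 16 taken => place at 10.
931 hashes to 3; slot 3 is free => place at 3.
Table: [-, -, 688, 931, -, 482, -, 169, 208, 451, 10, 465, -, 567, 986, -, 61]
Lookup 567: h=5, h2=8, probe 5,13 → found at 13.

2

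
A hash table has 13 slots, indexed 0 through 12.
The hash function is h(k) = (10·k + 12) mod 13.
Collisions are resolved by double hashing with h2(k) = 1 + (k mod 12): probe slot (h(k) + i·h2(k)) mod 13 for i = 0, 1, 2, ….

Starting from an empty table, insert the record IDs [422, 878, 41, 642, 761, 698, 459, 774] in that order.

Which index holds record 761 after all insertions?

422: h=7 -> slot 7
878: h=4 -> slot 4
41: h=6 -> slot 6
642: h=10 -> slot 10
761: h=4, h2=6, probe 4,10,3 -> slot 3
698: h=11 -> slot 11
459: h=0 -> slot 0
774: h=4, h2=7, probe 4,11,5 -> slot 5
Table: [459, ∅, ∅, 761, 878, 774, 41, 422, ∅, ∅, 642, 698, ∅]

3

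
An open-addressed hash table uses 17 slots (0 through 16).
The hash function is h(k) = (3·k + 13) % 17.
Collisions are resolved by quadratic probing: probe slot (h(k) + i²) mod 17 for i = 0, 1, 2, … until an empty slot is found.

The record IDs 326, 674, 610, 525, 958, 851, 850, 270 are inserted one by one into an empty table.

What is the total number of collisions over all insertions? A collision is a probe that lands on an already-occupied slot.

326: h=5 → slot 5
674: h=12 → slot 12
610: h=7 → slot 7
525: h=7, probe 7,8 → slot 8
958: h=14 → slot 14
851: h=16 → slot 16
850: h=13 → slot 13
270: h=7, probe 7,8,11 → slot 11
Table: [—, —, —, —, —, 326, —, 610, 525, —, —, 270, 674, 850, 958, —, 851]

3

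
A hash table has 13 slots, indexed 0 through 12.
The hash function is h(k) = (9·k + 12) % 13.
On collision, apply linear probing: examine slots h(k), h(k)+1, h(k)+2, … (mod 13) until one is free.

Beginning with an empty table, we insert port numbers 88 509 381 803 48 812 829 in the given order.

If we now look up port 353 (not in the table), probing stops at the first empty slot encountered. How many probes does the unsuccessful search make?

88: h=11 => slot 11
509: h=4 => slot 4
381: h=9 => slot 9
803: h=11, probe 11,12 => slot 12
48: h=2 => slot 2
812: h=1 => slot 1
829: h=11, probe 11,12,0 => slot 0
Table: [829, 812, 48, —, 509, —, —, —, —, 381, —, 88, 803]
Lookup 353: h=4, probe 4,5 → slot 5 empty, not found.

2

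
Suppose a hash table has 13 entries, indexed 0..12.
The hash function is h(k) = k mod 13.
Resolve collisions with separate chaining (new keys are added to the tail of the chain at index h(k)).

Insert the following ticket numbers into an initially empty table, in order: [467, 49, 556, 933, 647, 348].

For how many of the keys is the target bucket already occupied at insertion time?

4

467 → bucket 12
49 → bucket 10
556 → bucket 10 (collision)
933 → bucket 10 (collision)
647 → bucket 10 (collision)
348 → bucket 10 (collision)
Final buckets:
0: ∅
1: ∅
2: ∅
3: ∅
4: ∅
5: ∅
6: ∅
7: ∅
8: ∅
9: ∅
10: 49 -> 556 -> 933 -> 647 -> 348
11: ∅
12: 467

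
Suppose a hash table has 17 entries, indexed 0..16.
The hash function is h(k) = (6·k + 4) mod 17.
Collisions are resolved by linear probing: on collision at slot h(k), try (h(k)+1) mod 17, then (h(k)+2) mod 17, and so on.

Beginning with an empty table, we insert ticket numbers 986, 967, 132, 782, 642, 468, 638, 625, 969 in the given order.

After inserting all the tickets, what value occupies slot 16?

625

Insert 986: h=4, slot 4 empty -> index 4.
Insert 967: h=9, slot 9 empty -> index 9.
Insert 132: h=14, slot 14 empty -> index 14.
Insert 782: h=4, slot 4 occupied -> index 5.
Insert 642: h=14, slot 14 occupied -> index 15.
Insert 468: h=7, slot 7 empty -> index 7.
Insert 638: h=7, slot 7 occupied -> index 8.
Insert 625: h=14, slots 14,15 occupied -> index 16.
Insert 969: h=4, slots 4,5 occupied -> index 6.
Table: [-, -, -, -, 986, 782, 969, 468, 638, 967, -, -, -, -, 132, 642, 625]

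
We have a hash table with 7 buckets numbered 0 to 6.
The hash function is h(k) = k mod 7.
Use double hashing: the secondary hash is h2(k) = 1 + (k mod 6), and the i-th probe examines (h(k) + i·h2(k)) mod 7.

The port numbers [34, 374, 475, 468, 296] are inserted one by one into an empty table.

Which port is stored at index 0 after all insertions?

34 hashes to 6; slot 6 is free -> place at 6.
374 hashes to 3; slot 3 is free -> place at 3.
475 hashes to 6, h2=2; 6 taken -> place at 1.
468 hashes to 6, h2=1; 6 taken -> place at 0.
296 hashes to 2; slot 2 is free -> place at 2.
Table: [468, 475, 296, 374, _, _, 34]

468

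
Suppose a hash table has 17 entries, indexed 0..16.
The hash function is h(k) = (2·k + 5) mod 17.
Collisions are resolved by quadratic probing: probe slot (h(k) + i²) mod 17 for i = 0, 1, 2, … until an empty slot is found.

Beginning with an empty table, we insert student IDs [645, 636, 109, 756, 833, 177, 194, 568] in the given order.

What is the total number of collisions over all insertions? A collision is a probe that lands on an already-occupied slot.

Insert 645: h=3, slot 3 empty -> index 3.
Insert 636: h=2, slot 2 empty -> index 2.
Insert 109: h=2, slots 2,3 occupied -> index 6.
Insert 756: h=4, slot 4 empty -> index 4.
Insert 833: h=5, slot 5 empty -> index 5.
Insert 177: h=2, slots 2,3,6 occupied -> index 11.
Insert 194: h=2, slots 2,3,6,11 occupied -> index 1.
Insert 568: h=2, slots 2,3,6,11,1 occupied -> index 10.
Table: [-, 194, 636, 645, 756, 833, 109, -, -, -, 568, 177, -, -, -, -, -]

14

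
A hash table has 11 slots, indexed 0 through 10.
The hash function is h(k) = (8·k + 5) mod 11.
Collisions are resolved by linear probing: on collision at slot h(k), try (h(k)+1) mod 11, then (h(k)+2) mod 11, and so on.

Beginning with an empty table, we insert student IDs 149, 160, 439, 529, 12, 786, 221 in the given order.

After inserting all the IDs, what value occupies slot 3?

149 hashes to 9; slot 9 is free => place at 9.
160 hashes to 9; 9 taken => place at 10.
439 hashes to 8; slot 8 is free => place at 8.
529 hashes to 2; slot 2 is free => place at 2.
12 hashes to 2; 2 taken => place at 3.
786 hashes to 1; slot 1 is free => place at 1.
221 hashes to 2; 2,3 taken => place at 4.
Table: [—, 786, 529, 12, 221, —, —, —, 439, 149, 160]

12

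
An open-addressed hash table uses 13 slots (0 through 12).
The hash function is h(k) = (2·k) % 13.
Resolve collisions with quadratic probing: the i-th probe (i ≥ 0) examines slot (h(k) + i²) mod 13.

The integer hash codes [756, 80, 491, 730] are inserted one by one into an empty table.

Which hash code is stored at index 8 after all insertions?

756: h=4 => slot 4
80: h=4, probe 4,5 => slot 5
491: h=7 => slot 7
730: h=4, probe 4,5,8 => slot 8
Table: [—, —, —, —, 756, 80, —, 491, 730, —, —, —, —]

730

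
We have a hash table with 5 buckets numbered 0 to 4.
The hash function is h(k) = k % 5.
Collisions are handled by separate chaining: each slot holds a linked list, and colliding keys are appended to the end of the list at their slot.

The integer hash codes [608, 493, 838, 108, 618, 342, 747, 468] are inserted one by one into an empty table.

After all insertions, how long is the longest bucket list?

6

608 -> bucket 3
493 -> bucket 3 (collision)
838 -> bucket 3 (collision)
108 -> bucket 3 (collision)
618 -> bucket 3 (collision)
342 -> bucket 2
747 -> bucket 2 (collision)
468 -> bucket 3 (collision)
Final buckets:
0: .
1: .
2: 342 -> 747
3: 608 -> 493 -> 838 -> 108 -> 618 -> 468
4: .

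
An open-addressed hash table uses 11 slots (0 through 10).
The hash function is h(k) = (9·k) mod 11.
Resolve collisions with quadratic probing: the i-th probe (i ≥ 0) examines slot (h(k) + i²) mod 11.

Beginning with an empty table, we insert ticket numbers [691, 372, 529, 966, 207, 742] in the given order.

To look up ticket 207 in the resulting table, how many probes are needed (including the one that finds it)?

4

691 hashes to 4; slot 4 is free => place at 4.
372 hashes to 4; 4 taken => place at 5.
529 hashes to 9; slot 9 is free => place at 9.
966 hashes to 4; 4,5 taken => place at 8.
207 hashes to 4; 4,5,8 taken => place at 2.
742 hashes to 1; slot 1 is free => place at 1.
Table: [∅, 742, 207, ∅, 691, 372, ∅, ∅, 966, 529, ∅]
Lookup 207: h=4, probe 4,5,8,2 → found at 2.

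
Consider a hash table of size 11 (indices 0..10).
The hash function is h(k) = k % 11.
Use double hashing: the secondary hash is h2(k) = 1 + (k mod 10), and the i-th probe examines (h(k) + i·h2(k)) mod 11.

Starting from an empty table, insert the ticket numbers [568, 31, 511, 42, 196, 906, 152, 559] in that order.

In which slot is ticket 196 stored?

568 hashes to 7; slot 7 is free => place at 7.
31 hashes to 9; slot 9 is free => place at 9.
511 hashes to 5; slot 5 is free => place at 5.
42 hashes to 9, h2=3; 9 taken => place at 1.
196 hashes to 9, h2=7; 9,5,1 taken => place at 8.
906 hashes to 4; slot 4 is free => place at 4.
152 hashes to 9, h2=3; 9,1,4,7 taken => place at 10.
559 hashes to 9, h2=10; 9,8,7 taken => place at 6.
Table: [_, 42, _, _, 906, 511, 559, 568, 196, 31, 152]

8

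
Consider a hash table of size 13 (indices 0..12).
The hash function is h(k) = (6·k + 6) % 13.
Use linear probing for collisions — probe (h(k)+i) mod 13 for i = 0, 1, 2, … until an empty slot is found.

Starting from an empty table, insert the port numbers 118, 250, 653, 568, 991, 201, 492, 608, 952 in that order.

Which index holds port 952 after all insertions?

Insert 118: h=12, slot 12 empty => index 12.
Insert 250: h=11, slot 11 empty => index 11.
Insert 653: h=11, slots 11,12 occupied => index 0.
Insert 568: h=8, slot 8 empty => index 8.
Insert 991: h=11, slots 11,12,0 occupied => index 1.
Insert 201: h=3, slot 3 empty => index 3.
Insert 492: h=7, slot 7 empty => index 7.
Insert 608: h=1, slot 1 occupied => index 2.
Insert 952: h=11, slots 11,12,0,1,2,3 occupied => index 4.
Table: [653, 991, 608, 201, 952, ., ., 492, 568, ., ., 250, 118]

4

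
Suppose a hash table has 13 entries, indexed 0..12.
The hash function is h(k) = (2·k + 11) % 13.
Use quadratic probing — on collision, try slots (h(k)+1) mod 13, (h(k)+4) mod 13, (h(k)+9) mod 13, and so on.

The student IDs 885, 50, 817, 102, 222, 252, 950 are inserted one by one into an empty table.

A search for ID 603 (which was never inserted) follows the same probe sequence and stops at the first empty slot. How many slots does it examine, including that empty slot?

3

Insert 885: h=0, slot 0 empty => index 0.
Insert 50: h=7, slot 7 empty => index 7.
Insert 817: h=7, slot 7 occupied => index 8.
Insert 102: h=7, slots 7,8 occupied => index 11.
Insert 222: h=0, slot 0 occupied => index 1.
Insert 252: h=8, slot 8 occupied => index 9.
Insert 950: h=0, slots 0,1 occupied => index 4.
Table: [885, 222, ., ., 950, ., ., 50, 817, 252, ., 102, .]
Lookup 603: h=8, probe 8,9,12 → slot 12 empty, not found.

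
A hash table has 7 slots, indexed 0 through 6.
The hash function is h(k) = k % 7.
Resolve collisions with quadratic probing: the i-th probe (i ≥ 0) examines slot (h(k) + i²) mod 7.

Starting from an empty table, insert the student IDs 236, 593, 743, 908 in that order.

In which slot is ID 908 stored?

2

Insert 236: h=5, slot 5 empty → index 5.
Insert 593: h=5, slot 5 occupied → index 6.
Insert 743: h=1, slot 1 empty → index 1.
Insert 908: h=5, slots 5,6 occupied → index 2.
Table: [—, 743, 908, —, —, 236, 593]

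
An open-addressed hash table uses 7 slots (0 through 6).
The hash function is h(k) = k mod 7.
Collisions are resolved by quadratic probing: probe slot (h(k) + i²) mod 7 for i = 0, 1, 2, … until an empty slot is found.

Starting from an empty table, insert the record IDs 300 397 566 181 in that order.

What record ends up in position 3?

300: h=6 → slot 6
397: h=5 → slot 5
566: h=6, probe 6,0 → slot 0
181: h=6, probe 6,0,3 → slot 3
Table: [566, ., ., 181, ., 397, 300]

181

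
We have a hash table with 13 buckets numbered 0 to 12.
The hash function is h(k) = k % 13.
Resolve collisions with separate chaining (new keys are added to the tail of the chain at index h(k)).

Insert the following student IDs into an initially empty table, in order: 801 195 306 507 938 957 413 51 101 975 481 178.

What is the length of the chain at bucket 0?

Insert 801: h=8, bucket 8 empty → new chain.
Insert 195: h=0, bucket 0 empty → new chain.
Insert 306: h=7, bucket 7 empty → new chain.
Insert 507: h=0, bucket 0 nonempty → append to chain.
Insert 938: h=2, bucket 2 empty → new chain.
Insert 957: h=8, bucket 8 nonempty → append to chain.
Insert 413: h=10, bucket 10 empty → new chain.
Insert 51: h=12, bucket 12 empty → new chain.
Insert 101: h=10, bucket 10 nonempty → append to chain.
Insert 975: h=0, bucket 0 nonempty → append to chain.
Insert 481: h=0, bucket 0 nonempty → append to chain.
Insert 178: h=9, bucket 9 empty → new chain.
Final buckets:
0: 195 -> 507 -> 975 -> 481
1: .
2: 938
3: .
4: .
5: .
6: .
7: 306
8: 801 -> 957
9: 178
10: 413 -> 101
11: .
12: 51

4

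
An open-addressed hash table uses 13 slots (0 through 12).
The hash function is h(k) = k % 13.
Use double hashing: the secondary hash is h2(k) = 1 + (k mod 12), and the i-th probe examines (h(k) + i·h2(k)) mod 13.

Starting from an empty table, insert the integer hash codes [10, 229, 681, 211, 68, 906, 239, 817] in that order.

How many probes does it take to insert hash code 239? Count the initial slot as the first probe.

10: h=10 → slot 10
229: h=8 → slot 8
681: h=5 → slot 5
211: h=3 → slot 3
68: h=3, h2=9, probe 3,12 → slot 12
906: h=9 → slot 9
239: h=5, h2=12, probe 5,4 → slot 4
817: h=11 → slot 11
Table: [∅, ∅, ∅, 211, 239, 681, ∅, ∅, 229, 906, 10, 817, 68]

2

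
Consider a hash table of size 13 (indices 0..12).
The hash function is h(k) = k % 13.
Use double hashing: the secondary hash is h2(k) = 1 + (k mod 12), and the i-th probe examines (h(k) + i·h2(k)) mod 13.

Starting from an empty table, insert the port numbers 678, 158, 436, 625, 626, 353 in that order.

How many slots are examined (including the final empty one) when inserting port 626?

3

Insert 678: h=2, slot 2 empty => index 2.
Insert 158: h=2, h2=3, slot 2 occupied => index 5.
Insert 436: h=7, slot 7 empty => index 7.
Insert 625: h=1, slot 1 empty => index 1.
Insert 626: h=2, h2=3, slots 2,5 occupied => index 8.
Insert 353: h=2, h2=6, slots 2,8,1,7 occupied => index 0.
Table: [353, 625, 678, _, _, 158, _, 436, 626, _, _, _, _]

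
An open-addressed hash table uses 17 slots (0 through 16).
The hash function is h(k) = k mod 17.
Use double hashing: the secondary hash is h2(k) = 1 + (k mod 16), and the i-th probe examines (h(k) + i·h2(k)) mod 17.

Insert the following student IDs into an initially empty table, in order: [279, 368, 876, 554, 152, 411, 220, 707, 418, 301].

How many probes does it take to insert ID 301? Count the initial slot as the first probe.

3

Insert 279: h=7, slot 7 empty -> index 7.
Insert 368: h=11, slot 11 empty -> index 11.
Insert 876: h=9, slot 9 empty -> index 9.
Insert 554: h=10, slot 10 empty -> index 10.
Insert 152: h=16, slot 16 empty -> index 16.
Insert 411: h=3, slot 3 empty -> index 3.
Insert 220: h=16, h2=13, slot 16 occupied -> index 12.
Insert 707: h=10, h2=4, slot 10 occupied -> index 14.
Insert 418: h=10, h2=3, slot 10 occupied -> index 13.
Insert 301: h=12, h2=14, slots 12,9 occupied -> index 6.
Table: [_, _, _, 411, _, _, 301, 279, _, 876, 554, 368, 220, 418, 707, _, 152]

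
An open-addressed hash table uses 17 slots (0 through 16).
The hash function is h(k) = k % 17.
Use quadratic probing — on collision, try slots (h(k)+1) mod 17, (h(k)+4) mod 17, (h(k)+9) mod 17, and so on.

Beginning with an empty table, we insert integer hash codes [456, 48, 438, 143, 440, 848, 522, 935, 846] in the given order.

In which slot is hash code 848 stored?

456: h=14 → slot 14
48: h=14, probe 14,15 → slot 15
438: h=13 → slot 13
143: h=7 → slot 7
440: h=15, probe 15,16 → slot 16
848: h=15, probe 15,16,2 → slot 2
522: h=12 → slot 12
935: h=0 → slot 0
846: h=13, probe 13,14,0,5 → slot 5
Table: [935, ., 848, ., ., 846, ., 143, ., ., ., ., 522, 438, 456, 48, 440]

2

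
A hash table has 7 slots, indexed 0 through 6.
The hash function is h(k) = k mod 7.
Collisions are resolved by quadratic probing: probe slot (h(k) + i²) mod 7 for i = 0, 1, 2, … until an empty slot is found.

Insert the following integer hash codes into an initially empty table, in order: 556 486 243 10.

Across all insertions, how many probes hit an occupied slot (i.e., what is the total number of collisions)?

556 hashes to 3; slot 3 is free => place at 3.
486 hashes to 3; 3 taken => place at 4.
243 hashes to 5; slot 5 is free => place at 5.
10 hashes to 3; 3,4 taken => place at 0.
Table: [10, ., ., 556, 486, 243, .]

3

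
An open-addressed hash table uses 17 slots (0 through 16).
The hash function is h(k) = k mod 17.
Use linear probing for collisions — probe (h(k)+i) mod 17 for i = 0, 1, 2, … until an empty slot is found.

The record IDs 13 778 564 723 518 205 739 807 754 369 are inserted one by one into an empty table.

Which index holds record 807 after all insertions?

Insert 13: h=13, slot 13 empty => index 13.
Insert 778: h=13, slot 13 occupied => index 14.
Insert 564: h=3, slot 3 empty => index 3.
Insert 723: h=9, slot 9 empty => index 9.
Insert 518: h=8, slot 8 empty => index 8.
Insert 205: h=1, slot 1 empty => index 1.
Insert 739: h=8, slots 8,9 occupied => index 10.
Insert 807: h=8, slots 8,9,10 occupied => index 11.
Insert 754: h=6, slot 6 empty => index 6.
Insert 369: h=12, slot 12 empty => index 12.
Table: [_, 205, _, 564, _, _, 754, _, 518, 723, 739, 807, 369, 13, 778, _, _]

11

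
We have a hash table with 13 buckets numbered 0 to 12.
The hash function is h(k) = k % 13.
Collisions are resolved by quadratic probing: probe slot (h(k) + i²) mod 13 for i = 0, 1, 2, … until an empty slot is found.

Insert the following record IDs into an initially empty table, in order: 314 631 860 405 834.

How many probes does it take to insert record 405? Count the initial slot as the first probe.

3

314: h=2 → slot 2
631: h=7 → slot 7
860: h=2, probe 2,3 → slot 3
405: h=2, probe 2,3,6 → slot 6
834: h=2, probe 2,3,6,11 → slot 11
Table: [_, _, 314, 860, _, _, 405, 631, _, _, _, 834, _]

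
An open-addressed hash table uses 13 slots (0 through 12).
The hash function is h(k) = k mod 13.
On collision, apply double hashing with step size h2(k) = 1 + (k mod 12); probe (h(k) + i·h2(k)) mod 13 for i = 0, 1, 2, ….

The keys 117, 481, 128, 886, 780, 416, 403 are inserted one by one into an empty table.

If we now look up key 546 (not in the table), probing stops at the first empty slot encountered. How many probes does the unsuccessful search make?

117 hashes to 0; slot 0 is free => place at 0.
481 hashes to 0, h2=2; 0 taken => place at 2.
128 hashes to 11; slot 11 is free => place at 11.
886 hashes to 2, h2=11; 2,0,11 taken => place at 9.
780 hashes to 0, h2=1; 0 taken => place at 1.
416 hashes to 0, h2=9; 0,9 taken => place at 5.
403 hashes to 0, h2=8; 0 taken => place at 8.
Table: [117, 780, 481, ., ., 416, ., ., 403, 886, ., 128, .]
Lookup 546: h=0, h2=7, probe 0,7 → slot 7 empty, not found.

2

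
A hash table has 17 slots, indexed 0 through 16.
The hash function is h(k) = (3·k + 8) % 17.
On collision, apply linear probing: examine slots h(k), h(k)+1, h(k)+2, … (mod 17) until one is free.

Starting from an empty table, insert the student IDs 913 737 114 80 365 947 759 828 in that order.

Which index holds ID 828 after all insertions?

14

913 hashes to 10; slot 10 is free => place at 10.
737 hashes to 9; slot 9 is free => place at 9.
114 hashes to 10; 10 taken => place at 11.
80 hashes to 10; 10,11 taken => place at 12.
365 hashes to 15; slot 15 is free => place at 15.
947 hashes to 10; 10,11,12 taken => place at 13.
759 hashes to 7; slot 7 is free => place at 7.
828 hashes to 10; 10,11,12,13 taken => place at 14.
Table: [_, _, _, _, _, _, _, 759, _, 737, 913, 114, 80, 947, 828, 365, _]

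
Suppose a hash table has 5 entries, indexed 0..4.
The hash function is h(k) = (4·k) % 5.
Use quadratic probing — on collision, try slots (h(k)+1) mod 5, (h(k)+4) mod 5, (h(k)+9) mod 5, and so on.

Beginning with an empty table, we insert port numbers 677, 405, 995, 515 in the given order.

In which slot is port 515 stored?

4

677 hashes to 3; slot 3 is free => place at 3.
405 hashes to 0; slot 0 is free => place at 0.
995 hashes to 0; 0 taken => place at 1.
515 hashes to 0; 0,1 taken => place at 4.
Table: [405, 995, ∅, 677, 515]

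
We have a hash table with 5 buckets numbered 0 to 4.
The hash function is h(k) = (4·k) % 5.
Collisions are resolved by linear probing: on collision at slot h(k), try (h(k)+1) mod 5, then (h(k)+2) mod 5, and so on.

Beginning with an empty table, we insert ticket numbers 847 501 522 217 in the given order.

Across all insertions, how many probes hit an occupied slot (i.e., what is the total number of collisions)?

847 hashes to 3; slot 3 is free -> place at 3.
501 hashes to 4; slot 4 is free -> place at 4.
522 hashes to 3; 3,4 taken -> place at 0.
217 hashes to 3; 3,4,0 taken -> place at 1.
Table: [522, 217, ∅, 847, 501]

5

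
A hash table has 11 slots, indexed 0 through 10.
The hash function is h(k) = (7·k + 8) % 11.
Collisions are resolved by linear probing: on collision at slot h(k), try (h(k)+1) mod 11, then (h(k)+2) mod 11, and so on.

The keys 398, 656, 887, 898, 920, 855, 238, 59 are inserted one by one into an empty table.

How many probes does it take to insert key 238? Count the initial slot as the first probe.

5

398 hashes to 0; slot 0 is free → place at 0.
656 hashes to 2; slot 2 is free → place at 2.
887 hashes to 2; 2 taken → place at 3.
898 hashes to 2; 2,3 taken → place at 4.
920 hashes to 2; 2,3,4 taken → place at 5.
855 hashes to 9; slot 9 is free → place at 9.
238 hashes to 2; 2,3,4,5 taken → place at 6.
59 hashes to 3; 3,4,5,6 taken → place at 7.
Table: [398, ., 656, 887, 898, 920, 238, 59, ., 855, .]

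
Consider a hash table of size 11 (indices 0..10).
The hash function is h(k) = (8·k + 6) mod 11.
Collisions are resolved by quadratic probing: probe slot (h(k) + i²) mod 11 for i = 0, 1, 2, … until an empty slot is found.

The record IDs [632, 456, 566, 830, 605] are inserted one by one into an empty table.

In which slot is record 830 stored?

0

Insert 632: h=2, slot 2 empty → index 2.
Insert 456: h=2, slot 2 occupied → index 3.
Insert 566: h=2, slots 2,3 occupied → index 6.
Insert 830: h=2, slots 2,3,6 occupied → index 0.
Insert 605: h=6, slot 6 occupied → index 7.
Table: [830, —, 632, 456, —, —, 566, 605, —, —, —]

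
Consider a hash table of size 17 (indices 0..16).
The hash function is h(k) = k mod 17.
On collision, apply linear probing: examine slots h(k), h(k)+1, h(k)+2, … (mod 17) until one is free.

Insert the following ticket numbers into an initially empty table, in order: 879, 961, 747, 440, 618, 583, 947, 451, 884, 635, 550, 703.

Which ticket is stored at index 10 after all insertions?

451

879 hashes to 12; slot 12 is free → place at 12.
961 hashes to 9; slot 9 is free → place at 9.
747 hashes to 16; slot 16 is free → place at 16.
440 hashes to 15; slot 15 is free → place at 15.
618 hashes to 6; slot 6 is free → place at 6.
583 hashes to 5; slot 5 is free → place at 5.
947 hashes to 12; 12 taken → place at 13.
451 hashes to 9; 9 taken → place at 10.
884 hashes to 0; slot 0 is free → place at 0.
635 hashes to 6; 6 taken → place at 7.
550 hashes to 6; 6,7 taken → place at 8.
703 hashes to 6; 6,7,8,9,10 taken → place at 11.
Table: [884, ∅, ∅, ∅, ∅, 583, 618, 635, 550, 961, 451, 703, 879, 947, ∅, 440, 747]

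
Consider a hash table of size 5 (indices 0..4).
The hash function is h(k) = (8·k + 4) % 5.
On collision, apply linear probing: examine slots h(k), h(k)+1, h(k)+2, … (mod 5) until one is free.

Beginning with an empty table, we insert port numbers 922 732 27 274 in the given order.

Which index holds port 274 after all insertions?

922 hashes to 0; slot 0 is free -> place at 0.
732 hashes to 0; 0 taken -> place at 1.
27 hashes to 0; 0,1 taken -> place at 2.
274 hashes to 1; 1,2 taken -> place at 3.
Table: [922, 732, 27, 274, .]

3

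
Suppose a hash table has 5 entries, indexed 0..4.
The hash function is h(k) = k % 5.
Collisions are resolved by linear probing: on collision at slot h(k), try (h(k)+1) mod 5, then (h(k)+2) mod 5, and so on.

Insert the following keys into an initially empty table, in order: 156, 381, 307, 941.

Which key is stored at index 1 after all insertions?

156

156: h=1 → slot 1
381: h=1, probe 1,2 → slot 2
307: h=2, probe 2,3 → slot 3
941: h=1, probe 1,2,3,4 → slot 4
Table: [—, 156, 381, 307, 941]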